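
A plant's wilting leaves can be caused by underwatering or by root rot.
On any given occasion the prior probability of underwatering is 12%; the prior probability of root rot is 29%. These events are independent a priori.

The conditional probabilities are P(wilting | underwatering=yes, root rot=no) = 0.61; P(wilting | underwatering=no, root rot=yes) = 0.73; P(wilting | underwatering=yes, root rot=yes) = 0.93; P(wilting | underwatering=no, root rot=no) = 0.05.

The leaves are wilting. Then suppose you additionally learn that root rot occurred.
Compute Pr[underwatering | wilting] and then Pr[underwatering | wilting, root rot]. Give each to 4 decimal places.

Pr[underwatering | wilting] ≈ 0.2794; Pr[underwatering | wilting, root rot] ≈ 0.1480

Weight on underwatering=true, given the evidence: 0.051972 + 0.032364 = 0.084336
Denominator P(wilting): 0.05×0.88×0.71 + 0.73×0.88×0.29 + 0.61×0.12×0.71 + 0.93×0.12×0.29 = 0.301872
P(underwatering | wilting) = 0.084336/0.301872 ≈ 0.2794

With the extra evidence:
By total probability over both values of underwatering:
  P(wilting | root rot) = 0.73·0.88 + 0.93·0.12
        = 0.642400 + 0.111600 = 0.754000
The terms with underwatering present sum to 0.111600, so
  P(underwatering | wilting, root rot) = 0.111600 / 0.754000 ≈ 0.1480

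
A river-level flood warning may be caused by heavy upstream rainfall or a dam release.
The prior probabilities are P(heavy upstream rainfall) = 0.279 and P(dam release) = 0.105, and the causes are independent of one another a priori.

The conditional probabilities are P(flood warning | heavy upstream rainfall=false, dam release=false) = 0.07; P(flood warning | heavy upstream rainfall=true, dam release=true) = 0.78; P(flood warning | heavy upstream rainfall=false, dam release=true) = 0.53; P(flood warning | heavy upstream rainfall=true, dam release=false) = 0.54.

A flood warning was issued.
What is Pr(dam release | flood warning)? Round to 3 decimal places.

Pr(dam release | flood warning) ≈ 0.259

Weight on dam release=true, given the evidence: 0.040124 + 0.022850 = 0.062974
The normalizing constant is 0.07*0.721*0.895 + 0.53*0.721*0.105 + 0.54*0.279*0.895 + 0.78*0.279*0.105 = 0.242986
P(dam release | flood warning) = 0.062974/0.242986 ≈ 0.259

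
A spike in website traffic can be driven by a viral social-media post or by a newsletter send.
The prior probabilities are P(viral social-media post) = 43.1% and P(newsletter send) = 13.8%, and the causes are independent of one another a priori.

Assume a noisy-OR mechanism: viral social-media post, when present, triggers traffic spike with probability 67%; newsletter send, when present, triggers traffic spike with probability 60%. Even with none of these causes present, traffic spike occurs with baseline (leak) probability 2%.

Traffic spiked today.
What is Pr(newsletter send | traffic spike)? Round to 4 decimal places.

Under noisy-OR, P(traffic spike | causes) = 1 − (1−0.02)·∏(1−qᵢ) over the active causes.
By total probability over the 4 (viral social-media post, newsletter send) configurations:
  P(traffic spike) = 0.02×0.569×0.862 + 0.608×0.569×0.138 + 0.6766×0.431×0.862 + 0.87064×0.431×0.138
        = 0.009810 + 0.047741 + 0.251372 + 0.051784 = 0.360707
The terms with newsletter send present sum to 0.099525, so
  P(newsletter send | traffic spike) = 0.099525 / 0.360707 ≈ 0.2759

Pr(newsletter send | traffic spike) ≈ 0.2759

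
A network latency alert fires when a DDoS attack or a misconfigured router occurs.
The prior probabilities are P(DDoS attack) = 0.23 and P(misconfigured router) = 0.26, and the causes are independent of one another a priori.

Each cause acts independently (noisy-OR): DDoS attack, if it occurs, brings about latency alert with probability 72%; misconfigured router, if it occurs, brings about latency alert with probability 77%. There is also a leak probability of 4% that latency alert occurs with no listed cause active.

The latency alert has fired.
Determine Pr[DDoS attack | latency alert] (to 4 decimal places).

Under noisy-OR, P(latency alert | causes) = 1 − (1−0.04)·∏(1−qᵢ) over the active causes.
P(latency alert) = 0.04·0.77·0.74 + 0.7792·0.77·0.26 + 0.7312·0.23·0.74 + 0.938176·0.23·0.26 = 0.022792 + 0.155996 + 0.124450 + 0.056103 = 0.359341
Restricting to configurations with DDoS attack present: 0.124450 + 0.056103 = 0.180553.
So P(DDoS attack | latency alert) = 0.180553/0.359341 ≈ 0.5025.

Pr[DDoS attack | latency alert] ≈ 0.5025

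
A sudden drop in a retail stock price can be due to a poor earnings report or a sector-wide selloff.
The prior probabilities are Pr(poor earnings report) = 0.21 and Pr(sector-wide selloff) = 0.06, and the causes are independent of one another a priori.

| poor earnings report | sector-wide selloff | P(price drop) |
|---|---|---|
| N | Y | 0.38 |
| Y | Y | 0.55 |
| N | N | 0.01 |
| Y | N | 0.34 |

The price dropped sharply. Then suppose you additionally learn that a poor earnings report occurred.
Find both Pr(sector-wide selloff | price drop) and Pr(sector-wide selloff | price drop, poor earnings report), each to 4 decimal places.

P(price drop) = 0.01*0.79*0.94 + 0.38*0.79*0.06 + 0.34*0.21*0.94 + 0.55*0.21*0.06 = 0.007426 + 0.018012 + 0.067116 + 0.006930 = 0.099484
Of this, 0.024942 comes from 0.018012 + 0.006930 (the sector-wide selloff=true cases).
So P(sector-wide selloff | price drop) = 0.024942/0.099484 ≈ 0.2507.

With the extra evidence:
P(price drop | poor earnings report) = 0.34·0.94 + 0.55·0.06 = 0.319600 + 0.033000 = 0.352600
Restricting to configurations with sector-wide selloff present: 0.55·0.06 = 0.033000.
Hence the posterior is 0.033000/0.352600 ≈ 0.0936.

Pr(sector-wide selloff | price drop) ≈ 0.2507; Pr(sector-wide selloff | price drop, poor earnings report) ≈ 0.0936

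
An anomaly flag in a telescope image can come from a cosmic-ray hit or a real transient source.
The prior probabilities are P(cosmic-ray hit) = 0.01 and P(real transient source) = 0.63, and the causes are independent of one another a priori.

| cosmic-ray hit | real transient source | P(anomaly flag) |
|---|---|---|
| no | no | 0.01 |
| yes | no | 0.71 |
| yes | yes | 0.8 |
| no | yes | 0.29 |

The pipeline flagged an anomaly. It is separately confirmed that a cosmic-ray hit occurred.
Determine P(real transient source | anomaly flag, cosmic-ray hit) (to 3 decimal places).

P(real transient source | anomaly flag, cosmic-ray hit) ≈ 0.657

P(anomaly flag | cosmic-ray hit) = 0.71×0.37 + 0.8×0.63 = 0.262700 + 0.504000 = 0.766700
Restricting to configurations with real transient source present: 0.8×0.63 = 0.504000.
P(real transient source | anomaly flag, cosmic-ray hit) = 0.504000 / 0.766700 ≈ 0.657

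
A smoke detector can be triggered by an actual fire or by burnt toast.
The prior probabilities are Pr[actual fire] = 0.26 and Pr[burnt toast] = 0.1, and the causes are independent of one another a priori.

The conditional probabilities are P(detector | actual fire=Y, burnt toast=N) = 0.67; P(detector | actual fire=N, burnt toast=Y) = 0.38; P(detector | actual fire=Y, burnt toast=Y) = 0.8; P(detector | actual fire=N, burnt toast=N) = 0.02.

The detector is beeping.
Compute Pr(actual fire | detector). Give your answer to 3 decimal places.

Pr(actual fire | detector) ≈ 0.811

For the numerator, keep only actual fire=true terms: 0.156780 + 0.020800 = 0.177580
The normalizing constant is 0.02·0.74·0.9 + 0.38·0.74·0.1 + 0.67·0.26·0.9 + 0.8·0.26·0.1 = 0.219020
P(actual fire | detector) = 0.177580/0.219020 ≈ 0.811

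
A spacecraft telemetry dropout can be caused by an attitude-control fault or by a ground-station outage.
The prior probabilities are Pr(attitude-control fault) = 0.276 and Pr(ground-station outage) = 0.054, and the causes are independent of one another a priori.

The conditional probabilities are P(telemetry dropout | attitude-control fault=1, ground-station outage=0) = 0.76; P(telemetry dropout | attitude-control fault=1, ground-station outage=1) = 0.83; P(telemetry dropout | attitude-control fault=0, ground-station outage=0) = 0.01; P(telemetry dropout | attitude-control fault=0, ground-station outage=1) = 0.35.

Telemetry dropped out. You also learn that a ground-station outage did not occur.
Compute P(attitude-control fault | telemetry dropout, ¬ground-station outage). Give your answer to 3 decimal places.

Numerator (weight on configurations with attitude-control fault): 0.76·0.276 = 0.209760
The normalizing constant is 0.01·0.724 + 0.76·0.276 = 0.217000
P(attitude-control fault | telemetry dropout, ¬ground-station outage) = 0.209760/0.217000 ≈ 0.967

P(attitude-control fault | telemetry dropout, ¬ground-station outage) ≈ 0.967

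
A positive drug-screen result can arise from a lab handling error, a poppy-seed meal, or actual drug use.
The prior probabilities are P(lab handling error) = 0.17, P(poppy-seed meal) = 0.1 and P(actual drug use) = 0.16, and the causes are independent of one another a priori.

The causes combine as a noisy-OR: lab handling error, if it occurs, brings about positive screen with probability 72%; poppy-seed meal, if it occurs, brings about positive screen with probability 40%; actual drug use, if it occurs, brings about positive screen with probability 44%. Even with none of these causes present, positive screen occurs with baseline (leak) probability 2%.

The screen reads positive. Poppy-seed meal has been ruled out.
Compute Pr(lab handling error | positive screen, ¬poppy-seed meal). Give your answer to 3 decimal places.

Under noisy-OR, P(positive screen | causes) = 1 − (1−0.02)·∏(1−qᵢ) over the active causes.
By total probability over the 4 (lab handling error, actual drug use) configurations:
  P(positive screen | ¬poppy-seed meal) = 0.02×0.83×0.84 + 0.4512×0.83×0.16 + 0.7256×0.17×0.84 + 0.846336×0.17×0.16
        = 0.013944 + 0.059919 + 0.103616 + 0.023020 = 0.200499
The terms with lab handling error present sum to 0.126636, so
  P(lab handling error | positive screen, ¬poppy-seed meal) = 0.126636 / 0.200499 ≈ 0.632

Pr(lab handling error | positive screen, ¬poppy-seed meal) ≈ 0.632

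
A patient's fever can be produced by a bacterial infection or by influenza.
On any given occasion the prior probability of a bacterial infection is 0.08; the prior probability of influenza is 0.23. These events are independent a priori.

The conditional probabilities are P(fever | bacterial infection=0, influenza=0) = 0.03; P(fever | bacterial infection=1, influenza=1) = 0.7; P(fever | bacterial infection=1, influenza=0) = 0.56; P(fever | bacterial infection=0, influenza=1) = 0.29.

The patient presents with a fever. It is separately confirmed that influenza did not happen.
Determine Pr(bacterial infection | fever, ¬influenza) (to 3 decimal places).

By total probability over both values of bacterial infection:
  P(fever | ¬influenza) = 0.03·0.92 + 0.56·0.08
        = 0.027600 + 0.044800 = 0.072400
Keeping only the bacterial infection-present terms gives 0.044800, so
  P(bacterial infection | fever, ¬influenza) = 0.044800 / 0.072400 ≈ 0.619

Pr(bacterial infection | fever, ¬influenza) ≈ 0.619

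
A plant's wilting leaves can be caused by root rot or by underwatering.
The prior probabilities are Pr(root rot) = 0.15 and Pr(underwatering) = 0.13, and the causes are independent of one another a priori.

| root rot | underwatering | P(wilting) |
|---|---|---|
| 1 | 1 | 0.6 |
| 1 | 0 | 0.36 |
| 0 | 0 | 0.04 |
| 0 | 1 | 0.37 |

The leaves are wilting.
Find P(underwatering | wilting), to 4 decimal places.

P(underwatering | wilting) ≈ 0.4072

By total probability over the 4 (root rot, underwatering) configurations:
  P(wilting) = 0.04×0.85×0.87 + 0.37×0.85×0.13 + 0.36×0.15×0.87 + 0.6×0.15×0.13
        = 0.029580 + 0.040885 + 0.046980 + 0.011700 = 0.129145
Configurations with underwatering contribute 0.052585, so
  P(underwatering | wilting) = 0.052585 / 0.129145 ≈ 0.4072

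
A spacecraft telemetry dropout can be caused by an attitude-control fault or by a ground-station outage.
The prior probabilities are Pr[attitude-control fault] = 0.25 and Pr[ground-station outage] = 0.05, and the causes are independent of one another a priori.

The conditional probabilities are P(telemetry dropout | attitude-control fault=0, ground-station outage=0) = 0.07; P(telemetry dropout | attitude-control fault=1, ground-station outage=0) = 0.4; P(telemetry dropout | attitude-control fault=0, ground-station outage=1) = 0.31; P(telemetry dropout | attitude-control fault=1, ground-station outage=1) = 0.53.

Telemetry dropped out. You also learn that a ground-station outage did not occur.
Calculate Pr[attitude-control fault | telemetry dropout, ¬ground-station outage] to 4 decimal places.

Pr[attitude-control fault | telemetry dropout, ¬ground-station outage] ≈ 0.6557

Sum P(telemetry dropout|·) weighted by the priors over both values of attitude-control fault:
  P(telemetry dropout | ¬ground-station outage) = 0.07·0.75 + 0.4·0.25
        = 0.052500 + 0.100000 = 0.152500
The terms with attitude-control fault present sum to 0.100000, so
  P(attitude-control fault | telemetry dropout, ¬ground-station outage) = 0.100000 / 0.152500 ≈ 0.6557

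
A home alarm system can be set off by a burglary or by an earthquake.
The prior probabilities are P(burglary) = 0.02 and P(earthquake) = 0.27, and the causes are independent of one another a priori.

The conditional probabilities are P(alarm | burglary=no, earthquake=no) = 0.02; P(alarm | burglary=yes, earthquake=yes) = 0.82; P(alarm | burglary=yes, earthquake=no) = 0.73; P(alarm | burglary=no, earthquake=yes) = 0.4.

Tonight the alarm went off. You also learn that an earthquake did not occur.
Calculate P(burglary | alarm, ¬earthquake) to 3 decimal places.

P(alarm | ¬earthquake) = 0.02*0.98 + 0.73*0.02 = 0.019600 + 0.014600 = 0.034200
Of this, 0.014600 comes from 0.73*0.02 (the burglary=true cases).
P(burglary | alarm, ¬earthquake) = 0.014600 / 0.034200 ≈ 0.427

P(burglary | alarm, ¬earthquake) ≈ 0.427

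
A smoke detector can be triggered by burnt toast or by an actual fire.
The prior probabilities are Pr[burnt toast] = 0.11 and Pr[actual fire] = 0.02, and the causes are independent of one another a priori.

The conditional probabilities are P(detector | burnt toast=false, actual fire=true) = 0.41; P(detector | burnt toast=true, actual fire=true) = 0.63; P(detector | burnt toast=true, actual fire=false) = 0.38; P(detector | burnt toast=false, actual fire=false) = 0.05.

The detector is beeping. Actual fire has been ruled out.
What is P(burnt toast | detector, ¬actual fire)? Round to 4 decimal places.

For the numerator, keep only burnt toast=true terms: 0.38*0.11 = 0.041800
The normalizing constant is 0.05*0.89 + 0.38*0.11 = 0.086300
Posterior = 0.041800 / 0.086300 ≈ 0.4844

P(burnt toast | detector, ¬actual fire) ≈ 0.4844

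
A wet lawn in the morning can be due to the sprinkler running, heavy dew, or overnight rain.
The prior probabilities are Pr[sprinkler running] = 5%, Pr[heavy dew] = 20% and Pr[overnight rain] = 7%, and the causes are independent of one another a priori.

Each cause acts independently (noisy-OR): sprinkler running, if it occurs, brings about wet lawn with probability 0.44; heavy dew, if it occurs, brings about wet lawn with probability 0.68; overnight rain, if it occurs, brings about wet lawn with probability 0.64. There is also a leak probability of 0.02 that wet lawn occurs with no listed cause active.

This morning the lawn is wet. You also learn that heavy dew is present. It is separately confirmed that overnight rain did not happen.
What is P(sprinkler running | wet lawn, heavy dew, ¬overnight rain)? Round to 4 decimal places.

Under noisy-OR, P(wet lawn | causes) = 1 − (1−0.02)·∏(1−qᵢ) over the active causes.
Weight on sprinkler running=true, given the evidence: 0.824384·0.05 = 0.041219
Denominator P(wet lawn | heavy dew, ¬overnight rain): 0.6864·0.95 + 0.824384·0.05 = 0.693299
P(sprinkler running | wet lawn, heavy dew, ¬overnight rain) = 0.041219/0.693299 ≈ 0.0595

P(sprinkler running | wet lawn, heavy dew, ¬overnight rain) ≈ 0.0595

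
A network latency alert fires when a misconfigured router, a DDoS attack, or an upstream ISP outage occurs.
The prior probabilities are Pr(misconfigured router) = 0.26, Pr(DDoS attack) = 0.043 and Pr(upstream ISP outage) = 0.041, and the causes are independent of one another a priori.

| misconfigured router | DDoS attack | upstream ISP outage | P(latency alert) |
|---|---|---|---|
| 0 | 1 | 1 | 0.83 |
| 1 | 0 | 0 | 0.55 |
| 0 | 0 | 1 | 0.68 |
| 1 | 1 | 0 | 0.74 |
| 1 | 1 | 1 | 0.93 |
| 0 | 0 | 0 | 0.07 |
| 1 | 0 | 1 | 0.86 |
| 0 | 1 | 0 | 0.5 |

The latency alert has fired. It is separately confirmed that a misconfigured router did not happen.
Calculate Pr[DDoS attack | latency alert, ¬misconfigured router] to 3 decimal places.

Sum P(latency alert|·) weighted by the priors over the 4 (DDoS attack, upstream ISP outage) configurations:
  P(latency alert | ¬misconfigured router) = 0.07·0.957·0.959 + 0.68·0.957·0.041 + 0.5·0.043·0.959 + 0.83·0.043·0.041
        = 0.064243 + 0.026681 + 0.020618 + 0.001463 = 0.113005
Keeping only the DDoS attack-present terms gives 0.022081, so
  P(DDoS attack | latency alert, ¬misconfigured router) = 0.022081 / 0.113005 ≈ 0.195

Pr[DDoS attack | latency alert, ¬misconfigured router] ≈ 0.195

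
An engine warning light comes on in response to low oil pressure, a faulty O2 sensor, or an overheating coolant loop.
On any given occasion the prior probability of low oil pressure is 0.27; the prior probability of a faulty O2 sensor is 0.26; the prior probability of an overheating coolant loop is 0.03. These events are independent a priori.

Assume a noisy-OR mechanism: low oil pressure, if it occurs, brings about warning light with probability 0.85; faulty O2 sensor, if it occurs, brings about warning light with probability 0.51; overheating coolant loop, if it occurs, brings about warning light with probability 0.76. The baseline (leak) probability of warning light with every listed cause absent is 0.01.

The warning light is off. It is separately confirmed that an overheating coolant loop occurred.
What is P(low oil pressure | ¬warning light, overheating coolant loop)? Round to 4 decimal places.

P(low oil pressure | ¬warning light, overheating coolant loop) ≈ 0.0526

Under noisy-OR, P(warning light | causes) = 1 − (1−0.01)·∏(1−qᵢ) over the active causes.
P(¬warning light | overheating coolant loop) = 0.2376*0.73*0.74 + 0.116424*0.73*0.26 + 0.03564*0.27*0.74 + 0.017464*0.27*0.26 = 0.128352 + 0.022097 + 0.007121 + 0.001226 = 0.158796
The low oil pressure-present share is 0.007121 + 0.001226 = 0.008347.
P(low oil pressure | ¬warning light, overheating coolant loop) = 0.008347 / 0.158796 ≈ 0.0526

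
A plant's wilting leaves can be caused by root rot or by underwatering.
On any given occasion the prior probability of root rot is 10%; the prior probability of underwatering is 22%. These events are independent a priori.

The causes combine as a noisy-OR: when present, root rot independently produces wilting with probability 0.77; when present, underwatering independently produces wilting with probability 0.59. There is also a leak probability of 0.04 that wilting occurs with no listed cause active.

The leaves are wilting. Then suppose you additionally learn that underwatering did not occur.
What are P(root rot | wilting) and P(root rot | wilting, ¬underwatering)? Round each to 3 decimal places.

Under noisy-OR, P(wilting | causes) = 1 − (1−0.04)·∏(1−qᵢ) over the active causes.
For the numerator, keep only root rot=true terms: 0.060778 + 0.020008 = 0.080786
Denominator P(wilting): 0.04×0.9×0.78 + 0.6064×0.9×0.22 + 0.7792×0.1×0.78 + 0.909472×0.1×0.22 = 0.228933
Posterior = 0.080786 / 0.228933 ≈ 0.353

Now condition on the additional information:
P(wilting | ¬underwatering) = 0.04*0.9 + 0.7792*0.1 = 0.036000 + 0.077920 = 0.113920
The root rot-present share is 0.7792*0.1 = 0.077920.
So P(root rot | wilting, ¬underwatering) = 0.077920/0.113920 ≈ 0.684.
Ruling out underwatering raises the posterior on root rot — the flip side of explaining away.

P(root rot | wilting) ≈ 0.353; P(root rot | wilting, ¬underwatering) ≈ 0.684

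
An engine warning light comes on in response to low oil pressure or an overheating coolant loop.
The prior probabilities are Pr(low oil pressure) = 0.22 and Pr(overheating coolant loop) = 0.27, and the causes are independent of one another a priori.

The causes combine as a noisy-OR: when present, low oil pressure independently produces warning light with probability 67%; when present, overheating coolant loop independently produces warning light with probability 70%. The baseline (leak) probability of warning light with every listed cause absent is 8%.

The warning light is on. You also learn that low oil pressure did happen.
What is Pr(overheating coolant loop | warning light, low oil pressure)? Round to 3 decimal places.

Under noisy-OR, P(warning light | causes) = 1 − (1−0.08)·∏(1−qᵢ) over the active causes.
Enumerate both values of overheating coolant loop and weight by the priors:
  P(warning light | low oil pressure) = 0.6964*0.73 + 0.90892*0.27
        = 0.508372 + 0.245408 = 0.753780
The terms with overheating coolant loop present sum to 0.245408, so
  P(overheating coolant loop | warning light, low oil pressure) = 0.245408 / 0.753780 ≈ 0.326

Pr(overheating coolant loop | warning light, low oil pressure) ≈ 0.326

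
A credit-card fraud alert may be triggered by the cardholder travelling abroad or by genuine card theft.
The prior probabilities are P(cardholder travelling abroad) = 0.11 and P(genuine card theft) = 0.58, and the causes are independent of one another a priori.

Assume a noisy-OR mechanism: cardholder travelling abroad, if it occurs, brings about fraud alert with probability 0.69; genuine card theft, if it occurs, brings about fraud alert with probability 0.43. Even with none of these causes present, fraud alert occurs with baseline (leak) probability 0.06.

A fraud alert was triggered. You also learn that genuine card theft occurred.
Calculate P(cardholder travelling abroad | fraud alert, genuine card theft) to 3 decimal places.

Under noisy-OR, P(fraud alert | causes) = 1 − (1−0.06)·∏(1−qᵢ) over the active causes.
For the numerator, keep only cardholder travelling abroad=true terms: 0.833902*0.11 = 0.091729
The normalizing constant is 0.4642*0.89 + 0.833902*0.11 = 0.504867
P(cardholder travelling abroad | fraud alert, genuine card theft) = 0.091729/0.504867 ≈ 0.182

P(cardholder travelling abroad | fraud alert, genuine card theft) ≈ 0.182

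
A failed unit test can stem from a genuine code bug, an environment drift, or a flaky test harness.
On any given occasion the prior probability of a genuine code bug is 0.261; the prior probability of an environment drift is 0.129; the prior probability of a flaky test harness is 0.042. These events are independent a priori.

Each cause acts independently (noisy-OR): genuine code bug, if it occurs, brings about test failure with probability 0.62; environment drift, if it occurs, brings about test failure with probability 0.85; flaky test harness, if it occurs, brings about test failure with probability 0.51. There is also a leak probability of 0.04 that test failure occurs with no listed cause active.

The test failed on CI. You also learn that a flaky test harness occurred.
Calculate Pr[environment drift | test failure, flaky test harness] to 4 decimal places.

Under noisy-OR, P(test failure | causes) = 1 − (1−0.04)·∏(1−qᵢ) over the active causes.
For the numerator, keep only environment drift=true terms: 0.088604 + 0.032766 = 0.121370
Denominator P(test failure | flaky test harness): 0.5296*0.739*0.871 + 0.92944*0.739*0.129 + 0.821248*0.261*0.871 + 0.973187*0.261*0.129 = 0.648952
Posterior = 0.121370 / 0.648952 ≈ 0.1870

Pr[environment drift | test failure, flaky test harness] ≈ 0.1870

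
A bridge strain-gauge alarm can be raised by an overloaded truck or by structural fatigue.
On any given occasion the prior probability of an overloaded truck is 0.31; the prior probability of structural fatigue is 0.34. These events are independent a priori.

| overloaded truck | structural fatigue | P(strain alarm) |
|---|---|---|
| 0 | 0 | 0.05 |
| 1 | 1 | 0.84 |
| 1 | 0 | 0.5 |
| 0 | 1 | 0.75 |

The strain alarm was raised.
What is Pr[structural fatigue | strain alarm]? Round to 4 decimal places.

Pr[structural fatigue | strain alarm] ≈ 0.6789

P(strain alarm) = 0.05*0.69*0.66 + 0.75*0.69*0.34 + 0.5*0.31*0.66 + 0.84*0.31*0.34 = 0.022770 + 0.175950 + 0.102300 + 0.088536 = 0.389556
Restricting to configurations with structural fatigue present: 0.175950 + 0.088536 = 0.264486.
So P(structural fatigue | strain alarm) = 0.264486/0.389556 ≈ 0.6789.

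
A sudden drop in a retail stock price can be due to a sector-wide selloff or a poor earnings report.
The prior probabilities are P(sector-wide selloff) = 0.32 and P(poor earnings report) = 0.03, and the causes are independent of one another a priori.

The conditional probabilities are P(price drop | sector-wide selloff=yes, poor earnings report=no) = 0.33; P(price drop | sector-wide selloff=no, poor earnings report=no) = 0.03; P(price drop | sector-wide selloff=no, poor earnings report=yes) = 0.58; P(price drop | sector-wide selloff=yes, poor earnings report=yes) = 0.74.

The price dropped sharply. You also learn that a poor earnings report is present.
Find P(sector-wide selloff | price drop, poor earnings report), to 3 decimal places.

P(price drop | poor earnings report) = 0.58·0.68 + 0.74·0.32 = 0.394400 + 0.236800 = 0.631200
Of this, 0.236800 comes from 0.74·0.32 (the sector-wide selloff=true cases).
P(sector-wide selloff | price drop, poor earnings report) = 0.236800 / 0.631200 ≈ 0.375

P(sector-wide selloff | price drop, poor earnings report) ≈ 0.375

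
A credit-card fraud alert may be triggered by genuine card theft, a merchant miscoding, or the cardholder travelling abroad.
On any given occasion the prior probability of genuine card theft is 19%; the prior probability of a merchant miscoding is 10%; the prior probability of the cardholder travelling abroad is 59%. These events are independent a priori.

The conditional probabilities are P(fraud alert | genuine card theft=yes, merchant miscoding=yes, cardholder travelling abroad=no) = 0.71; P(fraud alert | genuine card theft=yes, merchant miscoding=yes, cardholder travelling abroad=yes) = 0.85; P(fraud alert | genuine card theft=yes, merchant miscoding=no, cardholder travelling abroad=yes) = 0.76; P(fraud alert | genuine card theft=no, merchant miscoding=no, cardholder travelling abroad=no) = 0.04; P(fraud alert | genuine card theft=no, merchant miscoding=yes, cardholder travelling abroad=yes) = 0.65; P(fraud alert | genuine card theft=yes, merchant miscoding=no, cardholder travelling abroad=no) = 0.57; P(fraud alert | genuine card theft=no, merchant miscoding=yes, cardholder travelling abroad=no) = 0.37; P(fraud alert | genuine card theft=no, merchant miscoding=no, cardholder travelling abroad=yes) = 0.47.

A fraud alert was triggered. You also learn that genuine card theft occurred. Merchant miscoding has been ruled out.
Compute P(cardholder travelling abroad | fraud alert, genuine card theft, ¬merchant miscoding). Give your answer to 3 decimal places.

Enumerate both values of cardholder travelling abroad and weight by the priors:
  P(fraud alert | genuine card theft, ¬merchant miscoding) = 0.57×0.41 + 0.76×0.59
        = 0.233700 + 0.448400 = 0.682100
Keeping only the cardholder travelling abroad-present terms gives 0.448400, so
  P(cardholder travelling abroad | fraud alert, genuine card theft, ¬merchant miscoding) = 0.448400 / 0.682100 ≈ 0.657

P(cardholder travelling abroad | fraud alert, genuine card theft, ¬merchant miscoding) ≈ 0.657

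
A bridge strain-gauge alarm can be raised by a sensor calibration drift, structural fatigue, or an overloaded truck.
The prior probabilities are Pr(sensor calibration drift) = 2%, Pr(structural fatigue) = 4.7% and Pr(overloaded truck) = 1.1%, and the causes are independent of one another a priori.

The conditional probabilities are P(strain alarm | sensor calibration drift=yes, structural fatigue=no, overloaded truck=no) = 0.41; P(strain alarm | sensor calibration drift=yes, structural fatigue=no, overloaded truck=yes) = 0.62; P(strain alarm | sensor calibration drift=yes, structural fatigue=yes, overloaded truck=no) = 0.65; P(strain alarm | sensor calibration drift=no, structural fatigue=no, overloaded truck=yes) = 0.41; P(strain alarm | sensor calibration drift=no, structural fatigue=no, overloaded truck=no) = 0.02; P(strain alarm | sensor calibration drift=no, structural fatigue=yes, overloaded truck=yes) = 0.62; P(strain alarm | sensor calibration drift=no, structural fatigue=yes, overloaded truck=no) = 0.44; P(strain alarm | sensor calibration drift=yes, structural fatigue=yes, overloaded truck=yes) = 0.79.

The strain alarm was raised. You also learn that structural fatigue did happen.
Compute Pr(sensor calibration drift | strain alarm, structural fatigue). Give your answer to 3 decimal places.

Pr(sensor calibration drift | strain alarm, structural fatigue) ≈ 0.029

P(strain alarm | structural fatigue) = 0.44·0.98·0.989 + 0.62·0.98·0.011 + 0.65·0.02·0.989 + 0.79·0.02·0.011 = 0.426457 + 0.006684 + 0.012857 + 0.000174 = 0.446172
Of this, 0.013031 comes from 0.012857 + 0.000174 (the sensor calibration drift=true cases).
P(sensor calibration drift | strain alarm, structural fatigue) = 0.013031 / 0.446172 ≈ 0.029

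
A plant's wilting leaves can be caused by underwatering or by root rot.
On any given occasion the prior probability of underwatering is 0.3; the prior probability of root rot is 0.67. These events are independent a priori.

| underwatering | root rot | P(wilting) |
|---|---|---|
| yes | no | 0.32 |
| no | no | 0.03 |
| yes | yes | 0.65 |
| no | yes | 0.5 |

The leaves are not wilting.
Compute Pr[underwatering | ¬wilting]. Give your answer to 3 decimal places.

P(¬wilting) = 0.97·0.7·0.33 + 0.5·0.7·0.67 + 0.68·0.3·0.33 + 0.35·0.3·0.67 = 0.224070 + 0.234500 + 0.067320 + 0.070350 = 0.596240
Restricting to configurations with underwatering present: 0.067320 + 0.070350 = 0.137670.
Hence the posterior is 0.137670/0.596240 ≈ 0.231.

Pr[underwatering | ¬wilting] ≈ 0.231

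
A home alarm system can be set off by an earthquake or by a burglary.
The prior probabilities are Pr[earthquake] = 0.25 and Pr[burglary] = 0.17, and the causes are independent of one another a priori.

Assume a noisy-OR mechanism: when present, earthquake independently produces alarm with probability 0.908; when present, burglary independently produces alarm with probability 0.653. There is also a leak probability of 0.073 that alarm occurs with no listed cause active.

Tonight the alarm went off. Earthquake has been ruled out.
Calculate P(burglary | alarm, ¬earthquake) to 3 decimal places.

P(burglary | alarm, ¬earthquake) ≈ 0.656

Under noisy-OR, P(alarm | causes) = 1 − (1−0.073)·∏(1−qᵢ) over the active causes.
P(alarm | ¬earthquake) = 0.073·0.83 + 0.678331·0.17 = 0.060590 + 0.115316 = 0.175906
Restricting to configurations with burglary present: 0.678331·0.17 = 0.115316.
Hence the posterior is 0.115316/0.175906 ≈ 0.656.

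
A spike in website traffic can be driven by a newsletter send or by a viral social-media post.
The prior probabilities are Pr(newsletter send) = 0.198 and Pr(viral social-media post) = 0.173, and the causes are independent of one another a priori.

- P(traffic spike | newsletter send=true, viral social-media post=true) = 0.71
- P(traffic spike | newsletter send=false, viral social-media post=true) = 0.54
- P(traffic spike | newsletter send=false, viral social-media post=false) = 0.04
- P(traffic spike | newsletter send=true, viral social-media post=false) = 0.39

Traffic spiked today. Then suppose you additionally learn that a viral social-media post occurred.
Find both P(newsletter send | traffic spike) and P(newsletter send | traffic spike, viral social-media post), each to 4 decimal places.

Weight on newsletter send=true, given the evidence: 0.063861 + 0.024320 = 0.088181
Normalizer over all consistent configurations: 0.04×0.802×0.827 + 0.54×0.802×0.173 + 0.39×0.198×0.827 + 0.71×0.198×0.173 = 0.189634
P(newsletter send | traffic spike) = 0.088181/0.189634 ≈ 0.4650

With the extra evidence:
For the numerator, keep only newsletter send=true terms: 0.71·0.198 = 0.140580
The normalizing constant is 0.54·0.802 + 0.71·0.198 = 0.573660
Posterior = 0.140580 / 0.573660 ≈ 0.2451
This is intercausal reasoning (explaining away): once viral social-media post accounts for the traffic spike, newsletter send becomes less likely.

P(newsletter send | traffic spike) ≈ 0.4650; P(newsletter send | traffic spike, viral social-media post) ≈ 0.2451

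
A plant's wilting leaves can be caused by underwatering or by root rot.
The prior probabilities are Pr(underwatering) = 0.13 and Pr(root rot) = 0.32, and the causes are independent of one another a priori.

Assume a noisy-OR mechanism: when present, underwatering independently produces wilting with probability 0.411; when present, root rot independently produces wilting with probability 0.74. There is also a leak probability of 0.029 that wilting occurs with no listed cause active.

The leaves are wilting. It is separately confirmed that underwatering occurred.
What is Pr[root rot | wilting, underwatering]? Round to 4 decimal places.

Under noisy-OR, P(wilting | causes) = 1 − (1−0.029)·∏(1−qᵢ) over the active causes.
By total probability over both values of root rot:
  P(wilting | underwatering) = 0.428081*0.68 + 0.851301*0.32
        = 0.291095 + 0.272416 = 0.563511
Configurations with root rot contribute 0.272416, so
  P(root rot | wilting, underwatering) = 0.272416 / 0.563511 ≈ 0.4834

Pr[root rot | wilting, underwatering] ≈ 0.4834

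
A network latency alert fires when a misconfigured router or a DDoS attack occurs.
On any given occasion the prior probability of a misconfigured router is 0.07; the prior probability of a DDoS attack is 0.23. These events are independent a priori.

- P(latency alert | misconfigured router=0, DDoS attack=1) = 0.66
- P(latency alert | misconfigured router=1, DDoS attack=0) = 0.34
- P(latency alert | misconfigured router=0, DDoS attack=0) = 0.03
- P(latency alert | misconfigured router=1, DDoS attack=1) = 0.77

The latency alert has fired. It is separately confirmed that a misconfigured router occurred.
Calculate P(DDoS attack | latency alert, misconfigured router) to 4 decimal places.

Enumerate both values of DDoS attack and weight by the priors:
  P(latency alert | misconfigured router) = 0.34*0.77 + 0.77*0.23
        = 0.261800 + 0.177100 = 0.438900
Keeping only the DDoS attack-present terms gives 0.177100, so
  P(DDoS attack | latency alert, misconfigured router) = 0.177100 / 0.438900 ≈ 0.4035

P(DDoS attack | latency alert, misconfigured router) ≈ 0.4035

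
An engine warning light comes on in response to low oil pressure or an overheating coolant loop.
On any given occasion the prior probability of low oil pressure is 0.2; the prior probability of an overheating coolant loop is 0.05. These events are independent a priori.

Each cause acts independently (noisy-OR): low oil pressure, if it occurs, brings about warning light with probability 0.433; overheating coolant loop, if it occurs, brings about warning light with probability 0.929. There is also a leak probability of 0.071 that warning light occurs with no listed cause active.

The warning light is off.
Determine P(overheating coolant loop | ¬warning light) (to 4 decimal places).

P(overheating coolant loop | ¬warning light) ≈ 0.0037

Under noisy-OR, P(warning light | causes) = 1 − (1−0.071)·∏(1−qᵢ) over the active causes.
Enumerate the 4 (low oil pressure, overheating coolant loop) configurations and weight by the priors:
  P(¬warning light) = 0.929·0.8·0.95 + 0.065959·0.8·0.05 + 0.526743·0.2·0.95 + 0.037399·0.2·0.05
        = 0.706040 + 0.002638 + 0.100081 + 0.000374 = 0.809133
Configurations with overheating coolant loop contribute 0.003012, so
  P(overheating coolant loop | ¬warning light) = 0.003012 / 0.809133 ≈ 0.0037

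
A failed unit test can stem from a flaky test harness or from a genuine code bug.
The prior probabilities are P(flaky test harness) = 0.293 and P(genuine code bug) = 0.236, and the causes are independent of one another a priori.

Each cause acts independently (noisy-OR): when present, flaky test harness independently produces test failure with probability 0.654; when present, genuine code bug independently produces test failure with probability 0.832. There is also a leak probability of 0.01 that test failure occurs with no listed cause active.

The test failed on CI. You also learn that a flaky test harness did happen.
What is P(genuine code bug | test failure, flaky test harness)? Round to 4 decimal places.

Under noisy-OR, P(test failure | causes) = 1 − (1−0.01)·∏(1−qᵢ) over the active causes.
Numerator (weight on configurations with genuine code bug): 0.942453*0.236 = 0.222419
Denominator P(test failure | flaky test harness): 0.65746*0.764 + 0.942453*0.236 = 0.724718
P(genuine code bug | test failure, flaky test harness) = 0.222419/0.724718 ≈ 0.3069

P(genuine code bug | test failure, flaky test harness) ≈ 0.3069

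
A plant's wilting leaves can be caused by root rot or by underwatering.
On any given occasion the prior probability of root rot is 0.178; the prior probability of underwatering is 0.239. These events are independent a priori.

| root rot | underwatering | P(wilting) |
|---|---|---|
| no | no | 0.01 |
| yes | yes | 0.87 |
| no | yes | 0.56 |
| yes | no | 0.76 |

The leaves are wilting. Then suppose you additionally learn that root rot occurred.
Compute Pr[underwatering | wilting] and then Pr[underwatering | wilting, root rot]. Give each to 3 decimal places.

Pr[underwatering | wilting] ≈ 0.574; Pr[underwatering | wilting, root rot] ≈ 0.264

P(wilting) = 0.01×0.822×0.761 + 0.56×0.822×0.239 + 0.76×0.178×0.761 + 0.87×0.178×0.239 = 0.006255 + 0.110016 + 0.102948 + 0.037012 = 0.256231
Of this, 0.147028 comes from 0.110016 + 0.037012 (the underwatering=true cases).
So P(underwatering | wilting) = 0.147028/0.256231 ≈ 0.574.

With the extra evidence:
By total probability over both values of underwatering:
  P(wilting | root rot) = 0.76*0.761 + 0.87*0.239
        = 0.578360 + 0.207930 = 0.786290
Configurations with underwatering contribute 0.207930, so
  P(underwatering | wilting, root rot) = 0.207930 / 0.786290 ≈ 0.264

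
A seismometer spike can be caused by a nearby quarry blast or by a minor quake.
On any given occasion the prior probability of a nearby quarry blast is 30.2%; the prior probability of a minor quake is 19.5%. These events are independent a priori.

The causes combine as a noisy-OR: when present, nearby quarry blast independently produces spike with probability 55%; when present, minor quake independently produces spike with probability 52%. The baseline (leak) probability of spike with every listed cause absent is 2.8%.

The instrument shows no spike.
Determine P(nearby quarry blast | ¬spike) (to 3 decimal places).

Under noisy-OR, P(spike | causes) = 1 − (1−0.028)·∏(1−qᵢ) over the active causes.
Enumerate the 4 (nearby quarry blast, minor quake) configurations and weight by the priors:
  P(¬spike) = 0.972×0.698×0.805 + 0.46656×0.698×0.195 + 0.4374×0.302×0.805 + 0.209952×0.302×0.195
        = 0.546157 + 0.063503 + 0.106336 + 0.012364 = 0.728360
Keeping only the nearby quarry blast-present terms gives 0.118700, so
  P(nearby quarry blast | ¬spike) = 0.118700 / 0.728360 ≈ 0.163

P(nearby quarry blast | ¬spike) ≈ 0.163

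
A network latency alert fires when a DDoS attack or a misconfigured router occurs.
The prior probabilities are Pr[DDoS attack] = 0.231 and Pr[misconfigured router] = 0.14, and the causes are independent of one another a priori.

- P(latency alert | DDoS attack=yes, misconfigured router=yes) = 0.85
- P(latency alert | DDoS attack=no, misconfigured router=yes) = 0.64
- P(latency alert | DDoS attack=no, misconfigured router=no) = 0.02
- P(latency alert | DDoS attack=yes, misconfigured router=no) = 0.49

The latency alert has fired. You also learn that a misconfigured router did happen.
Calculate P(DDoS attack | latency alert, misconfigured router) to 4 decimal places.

P(latency alert | misconfigured router) = 0.64×0.769 + 0.85×0.231 = 0.492160 + 0.196350 = 0.688510
The DDoS attack-present share is 0.85×0.231 = 0.196350.
Hence the posterior is 0.196350/0.688510 ≈ 0.2852.

P(DDoS attack | latency alert, misconfigured router) ≈ 0.2852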